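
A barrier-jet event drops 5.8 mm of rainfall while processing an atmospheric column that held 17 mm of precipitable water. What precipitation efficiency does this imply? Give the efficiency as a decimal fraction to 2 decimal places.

ε ≈ 0.34

ε = rainfall / PW = 5.8 / 17 = 0.34.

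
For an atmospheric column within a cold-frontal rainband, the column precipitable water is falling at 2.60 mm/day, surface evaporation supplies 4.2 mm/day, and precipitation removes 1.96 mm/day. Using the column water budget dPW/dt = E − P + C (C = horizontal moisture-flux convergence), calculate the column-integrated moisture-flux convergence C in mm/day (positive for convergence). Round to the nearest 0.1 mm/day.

C ≈ -4.8 mm/day

dPW/dt = -2.60 mm/day.
C = dPW/dt − E + P = (-2.60) − 4.2 + 1.96 = -4.8 mm/day.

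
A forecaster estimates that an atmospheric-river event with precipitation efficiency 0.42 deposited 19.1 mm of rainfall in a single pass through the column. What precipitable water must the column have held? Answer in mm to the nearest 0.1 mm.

PW ≈ 45.5 mm

PW = rainfall / ε = 19.1 / 0.42 = 45.5 mm.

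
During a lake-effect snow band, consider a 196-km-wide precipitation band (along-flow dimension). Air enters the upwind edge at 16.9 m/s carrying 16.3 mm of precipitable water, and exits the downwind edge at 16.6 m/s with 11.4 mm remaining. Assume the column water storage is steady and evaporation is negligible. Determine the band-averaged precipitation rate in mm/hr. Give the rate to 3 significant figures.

Column moisture flux per unit crosswind length is F = V × PW.
Inflow: F_in = 16.9 × 16.3 = 275.47 mm·m/s
Outflow: F_out = 16.6 × 11.4 = 189.24 mm·m/s
Steady-state rate R = (F_in − F_out)/L = (275.47 − 189.24) / 196000 m = 4.399e-04 mm/s.
R = 4.399e-04 × 3600 = 1.58 mm/hr.

R ≈ 1.58 mm/hr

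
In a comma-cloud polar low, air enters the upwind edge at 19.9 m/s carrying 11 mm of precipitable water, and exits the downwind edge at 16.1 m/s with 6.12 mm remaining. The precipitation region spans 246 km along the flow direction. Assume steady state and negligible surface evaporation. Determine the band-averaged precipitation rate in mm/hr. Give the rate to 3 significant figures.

R ≈ 1.76 mm/hr

Column moisture flux per unit crosswind length is F = V × PW.
Inflow: F_in = 19.9 × 11 = 218.9 mm·m/s
Outflow: F_out = 16.1 × 6.12 = 98.532 mm·m/s
Steady-state rate R = (F_in − F_out)/L = (218.9 − 98.532) / 246000 m = 4.893e-04 mm/s.
R = 4.893e-04 × 3600 = 1.76 mm/hr.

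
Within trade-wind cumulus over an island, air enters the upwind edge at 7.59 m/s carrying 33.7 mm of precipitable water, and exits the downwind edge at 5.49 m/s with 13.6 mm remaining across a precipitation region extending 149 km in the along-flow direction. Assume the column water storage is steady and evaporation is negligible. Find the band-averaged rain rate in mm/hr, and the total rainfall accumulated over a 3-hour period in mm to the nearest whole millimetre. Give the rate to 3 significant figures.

Column moisture flux per unit crosswind length is F = V × PW.
Inflow: F_in = 7.59 × 33.7 = 255.783 mm·m/s
Outflow: F_out = 5.49 × 13.6 = 74.664 mm·m/s
Steady-state rate R = (F_in − F_out)/L = (255.783 − 74.664) / 149000 m = 1.216e-03 mm/s.
R = 1.216e-03 × 3600 = 4.38 mm/hr.
Over 3 h: total = 4.38 × 3 = 13.14 ≈ 13 mm.

R ≈ 4.38 mm/hr; total ≈ 13 mm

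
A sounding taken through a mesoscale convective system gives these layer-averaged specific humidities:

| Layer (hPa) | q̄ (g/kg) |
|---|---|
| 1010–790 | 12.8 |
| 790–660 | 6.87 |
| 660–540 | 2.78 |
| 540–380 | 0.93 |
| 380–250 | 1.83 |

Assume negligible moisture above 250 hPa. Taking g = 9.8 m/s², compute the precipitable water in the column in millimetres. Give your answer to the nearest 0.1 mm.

PW ≈ 45.2 mm

Precipitable water is the column-integrated vapour mass per unit area: PW = (1/g) Σ q̄ Δp, with q in kg/kg and Δp in Pa (1 kg/m² of water = 1 mm).
Layer 1010–790 hPa: Δp = 220 hPa = 22000 Pa, q̄ = 0.0128 kg/kg → 0.0128 × 22000 / 9.8 = 28.73 mm
Layer 790–660 hPa: Δp = 130 hPa = 13000 Pa, q̄ = 0.00687 kg/kg → 0.00687 × 13000 / 9.8 = 9.11 mm
Layer 660–540 hPa: Δp = 120 hPa = 12000 Pa, q̄ = 0.00278 kg/kg → 0.00278 × 12000 / 9.8 = 3.40 mm
Layer 540–380 hPa: Δp = 160 hPa = 16000 Pa, q̄ = 0.00093 kg/kg → 0.00093 × 16000 / 9.8 = 1.52 mm
Layer 380–250 hPa: Δp = 130 hPa = 13000 Pa, q̄ = 0.00183 kg/kg → 0.00183 × 13000 / 9.8 = 2.43 mm
PW = 28.73 + 9.11 + 3.40 + 1.52 + 2.43 = 45.19 ≈ 45.2 mm.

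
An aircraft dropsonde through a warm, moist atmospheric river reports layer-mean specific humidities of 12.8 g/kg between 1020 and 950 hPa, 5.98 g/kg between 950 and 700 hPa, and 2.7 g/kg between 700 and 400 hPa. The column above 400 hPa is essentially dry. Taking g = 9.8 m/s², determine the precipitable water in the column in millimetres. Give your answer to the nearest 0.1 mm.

Precipitable water is the column-integrated vapour mass per unit area: PW = (1/g) Σ q̄ Δp, with q in kg/kg and Δp in Pa (1 kg/m² of water = 1 mm).
Layer 1020–950 hPa: Δp = 70 hPa = 7000 Pa, q̄ = 0.0128 kg/kg → 0.0128 × 7000 / 9.8 = 9.14 mm
Layer 950–700 hPa: Δp = 250 hPa = 25000 Pa, q̄ = 0.00598 kg/kg → 0.00598 × 25000 / 9.8 = 15.26 mm
Layer 700–400 hPa: Δp = 300 hPa = 30000 Pa, q̄ = 0.0027 kg/kg → 0.0027 × 30000 / 9.8 = 8.27 mm
PW = 9.14 + 15.26 + 8.27 = 32.67 ≈ 32.7 mm.

PW ≈ 32.7 mm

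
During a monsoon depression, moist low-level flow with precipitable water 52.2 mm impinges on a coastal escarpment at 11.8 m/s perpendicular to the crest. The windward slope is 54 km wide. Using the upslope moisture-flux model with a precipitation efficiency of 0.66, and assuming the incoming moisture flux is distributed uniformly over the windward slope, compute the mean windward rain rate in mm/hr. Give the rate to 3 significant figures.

Incoming column moisture flux per unit ridge length: F = V × PW = 11.8 × 52.2 = 615.96 mm·m/s.
Spread over the 54 km slope with efficiency ε = 0.66: R = ε·F/W = 0.66 × 615.96 / 54000 m = 7.528e-03 mm/s.
R = 7.528e-03 × 3600 = 27.1 mm/hr.

R ≈ 27.1 mm/hr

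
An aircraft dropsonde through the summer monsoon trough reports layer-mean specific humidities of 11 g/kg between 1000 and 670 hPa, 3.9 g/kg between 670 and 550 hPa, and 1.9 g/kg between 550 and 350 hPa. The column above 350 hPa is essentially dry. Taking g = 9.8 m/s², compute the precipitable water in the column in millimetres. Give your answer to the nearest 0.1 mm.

PW ≈ 45.7 mm

Precipitable water is the column-integrated vapour mass per unit area: PW = (1/g) Σ q̄ Δp, with q in kg/kg and Δp in Pa (1 kg/m² of water = 1 mm).
Layer 1000–670 hPa: Δp = 330 hPa = 33000 Pa, q̄ = 0.011 kg/kg → 0.011 × 33000 / 9.8 = 37.04 mm
Layer 670–550 hPa: Δp = 120 hPa = 12000 Pa, q̄ = 0.0039 kg/kg → 0.0039 × 12000 / 9.8 = 4.78 mm
Layer 550–350 hPa: Δp = 200 hPa = 20000 Pa, q̄ = 0.0019 kg/kg → 0.0019 × 20000 / 9.8 = 3.88 mm
PW = 37.04 + 4.78 + 3.88 = 45.70 ≈ 45.7 mm.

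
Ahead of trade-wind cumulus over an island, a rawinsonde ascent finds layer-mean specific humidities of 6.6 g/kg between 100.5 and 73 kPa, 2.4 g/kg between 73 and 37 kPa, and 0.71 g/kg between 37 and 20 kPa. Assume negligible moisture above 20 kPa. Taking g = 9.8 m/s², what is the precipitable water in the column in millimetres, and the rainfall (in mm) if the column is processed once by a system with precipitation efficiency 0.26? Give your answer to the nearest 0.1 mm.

Precipitable water is the column-integrated vapour mass per unit area: PW = (1/g) Σ q̄ Δp, with q in kg/kg and Δp in Pa (1 kg/m² of water = 1 mm).
Layer 100.5–73 kPa: Δp = 275 hPa = 27500 Pa, q̄ = 0.0066 kg/kg → 0.0066 × 27500 / 9.8 = 18.52 mm
Layer 73–37 kPa: Δp = 360 hPa = 36000 Pa, q̄ = 0.0024 kg/kg → 0.0024 × 36000 / 9.8 = 8.82 mm
Layer 37–20 kPa: Δp = 170 hPa = 17000 Pa, q̄ = 0.00071 kg/kg → 0.00071 × 17000 / 9.8 = 1.23 mm
PW = 18.52 + 8.82 + 1.23 = 28.57 ≈ 28.6 mm.
Rainfall = ε × PW = 0.26 × 28.6 = 7.4 mm.

PW ≈ 28.6 mm; rainfall ≈ 7.4 mm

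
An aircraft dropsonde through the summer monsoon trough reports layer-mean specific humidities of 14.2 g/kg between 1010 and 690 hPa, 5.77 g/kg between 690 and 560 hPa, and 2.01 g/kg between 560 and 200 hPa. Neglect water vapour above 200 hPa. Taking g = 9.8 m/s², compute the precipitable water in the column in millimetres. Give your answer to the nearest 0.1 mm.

PW ≈ 61.4 mm

Precipitable water is the column-integrated vapour mass per unit area: PW = (1/g) Σ q̄ Δp, with q in kg/kg and Δp in Pa (1 kg/m² of water = 1 mm).
Layer 1010–690 hPa: Δp = 320 hPa = 32000 Pa, q̄ = 0.0142 kg/kg → 0.0142 × 32000 / 9.8 = 46.37 mm
Layer 690–560 hPa: Δp = 130 hPa = 13000 Pa, q̄ = 0.00577 kg/kg → 0.00577 × 13000 / 9.8 = 7.65 mm
Layer 560–200 hPa: Δp = 360 hPa = 36000 Pa, q̄ = 0.00201 kg/kg → 0.00201 × 36000 / 9.8 = 7.38 mm
PW = 46.37 + 7.65 + 7.38 = 61.40 ≈ 61.4 mm.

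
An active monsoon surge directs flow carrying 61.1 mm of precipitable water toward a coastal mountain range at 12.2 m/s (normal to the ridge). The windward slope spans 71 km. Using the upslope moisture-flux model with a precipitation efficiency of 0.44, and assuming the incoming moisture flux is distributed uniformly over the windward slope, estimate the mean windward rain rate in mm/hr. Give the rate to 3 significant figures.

R ≈ 16.6 mm/hr

Incoming column moisture flux per unit ridge length: F = V × PW = 12.2 × 61.1 = 745.42 mm·m/s.
Spread over the 71 km slope with efficiency ε = 0.44: R = ε·F/W = 0.44 × 745.42 / 71000 m = 4.620e-03 mm/s.
R = 4.620e-03 × 3600 = 16.6 mm/hr.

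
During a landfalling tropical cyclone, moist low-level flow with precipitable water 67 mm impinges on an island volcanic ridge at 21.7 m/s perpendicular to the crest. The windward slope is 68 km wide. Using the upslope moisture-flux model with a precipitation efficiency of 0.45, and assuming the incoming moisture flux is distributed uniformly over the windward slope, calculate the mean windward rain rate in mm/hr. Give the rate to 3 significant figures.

R ≈ 34.6 mm/hr

Incoming column moisture flux per unit ridge length: F = V × PW = 21.7 × 67 = 1453.9 mm·m/s.
Spread over the 68 km slope with efficiency ε = 0.45: R = ε·F/W = 0.45 × 1453.9 / 68000 m = 9.621e-03 mm/s.
R = 9.621e-03 × 3600 = 34.6 mm/hr.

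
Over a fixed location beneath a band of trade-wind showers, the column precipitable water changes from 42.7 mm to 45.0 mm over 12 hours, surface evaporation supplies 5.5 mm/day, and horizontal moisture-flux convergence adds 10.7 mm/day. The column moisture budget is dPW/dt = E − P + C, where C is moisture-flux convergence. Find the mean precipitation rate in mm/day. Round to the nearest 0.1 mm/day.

dPW/dt = (45.0 − 42.7) mm / (12/24 day) = +4.600 mm/day.
P = E + C − dPW/dt = 5.5 + (10.7) − (+4.600) = 11.6 mm/day.

P ≈ 11.6 mm/day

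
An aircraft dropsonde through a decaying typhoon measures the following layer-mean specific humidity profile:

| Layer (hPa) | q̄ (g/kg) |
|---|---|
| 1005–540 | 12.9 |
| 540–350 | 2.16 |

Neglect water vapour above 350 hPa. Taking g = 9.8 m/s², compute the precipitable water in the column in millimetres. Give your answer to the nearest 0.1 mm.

Precipitable water is the column-integrated vapour mass per unit area: PW = (1/g) Σ q̄ Δp, with q in kg/kg and Δp in Pa (1 kg/m² of water = 1 mm).
Layer 1005–540 hPa: Δp = 465 hPa = 46500 Pa, q̄ = 0.0129 kg/kg → 0.0129 × 46500 / 9.8 = 61.21 mm
Layer 540–350 hPa: Δp = 190 hPa = 19000 Pa, q̄ = 0.00216 kg/kg → 0.00216 × 19000 / 9.8 = 4.19 mm
PW = 61.21 + 4.19 = 65.40 ≈ 65.4 mm.

PW ≈ 65.4 mm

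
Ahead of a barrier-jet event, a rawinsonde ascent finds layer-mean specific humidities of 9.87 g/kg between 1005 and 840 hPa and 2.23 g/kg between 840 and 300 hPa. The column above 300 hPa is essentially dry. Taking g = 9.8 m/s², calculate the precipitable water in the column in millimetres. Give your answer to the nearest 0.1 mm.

Precipitable water is the column-integrated vapour mass per unit area: PW = (1/g) Σ q̄ Δp, with q in kg/kg and Δp in Pa (1 kg/m² of water = 1 mm).
Layer 1005–840 hPa: Δp = 165 hPa = 16500 Pa, q̄ = 0.00987 kg/kg → 0.00987 × 16500 / 9.8 = 16.62 mm
Layer 840–300 hPa: Δp = 540 hPa = 54000 Pa, q̄ = 0.00223 kg/kg → 0.00223 × 54000 / 9.8 = 12.29 mm
PW = 16.62 + 12.29 = 28.91 ≈ 28.9 mm.

PW ≈ 28.9 mm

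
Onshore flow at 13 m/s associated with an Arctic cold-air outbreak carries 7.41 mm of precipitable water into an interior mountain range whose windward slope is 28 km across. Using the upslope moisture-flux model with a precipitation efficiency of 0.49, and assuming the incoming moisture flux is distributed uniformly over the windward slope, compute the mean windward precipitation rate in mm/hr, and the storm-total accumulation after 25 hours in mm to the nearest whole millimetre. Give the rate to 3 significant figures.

Incoming column moisture flux per unit ridge length: F = V × PW = 13 × 7.41 = 96.33 mm·m/s.
Spread over the 28 km slope with efficiency ε = 0.49: R = ε·F/W = 0.49 × 96.33 / 28000 m = 1.686e-03 mm/s.
R = 1.686e-03 × 3600 = 6.07 mm/hr.
Over 25 h: total = 6.07 × 25 = 151.75 ≈ 152 mm.

R ≈ 6.07 mm/hr; total ≈ 152 mm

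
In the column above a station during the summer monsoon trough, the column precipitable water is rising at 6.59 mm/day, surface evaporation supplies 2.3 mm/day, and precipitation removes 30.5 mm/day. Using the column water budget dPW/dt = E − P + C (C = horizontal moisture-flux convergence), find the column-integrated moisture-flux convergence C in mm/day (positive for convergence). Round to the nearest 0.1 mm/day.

C ≈ 34.8 mm/day

dPW/dt = +6.59 mm/day.
C = dPW/dt − E + P = (+6.59) − 2.3 + 30.5 = 34.8 mm/day.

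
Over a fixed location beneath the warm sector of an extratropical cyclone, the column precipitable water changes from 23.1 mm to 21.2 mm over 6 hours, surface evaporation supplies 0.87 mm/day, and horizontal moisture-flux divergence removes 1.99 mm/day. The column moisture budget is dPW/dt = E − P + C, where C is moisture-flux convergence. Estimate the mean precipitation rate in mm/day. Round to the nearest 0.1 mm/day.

P ≈ 6.5 mm/day

dPW/dt = (21.2 − 23.1) mm / (6/24 day) = -7.600 mm/day.
P = E + C − dPW/dt = 0.87 + (-1.99) − (-7.600) = 6.5 mm/day.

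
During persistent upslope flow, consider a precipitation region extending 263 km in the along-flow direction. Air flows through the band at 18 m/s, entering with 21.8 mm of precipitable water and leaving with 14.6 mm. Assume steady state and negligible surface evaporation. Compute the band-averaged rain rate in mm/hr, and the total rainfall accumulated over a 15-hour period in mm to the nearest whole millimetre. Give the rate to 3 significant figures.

Column moisture flux per unit crosswind length is F = V × PW.
Inflow: F_in = 18 × 21.8 = 392.4 mm·m/s
Outflow: F_out = 18 × 14.6 = 262.8 mm·m/s
Steady-state rate R = (F_in − F_out)/L = (392.4 − 262.8) / 263000 m = 4.928e-04 mm/s.
R = 4.928e-04 × 3600 = 1.77 mm/hr.
Over 15 h: total = 1.77 × 15 = 26.55 ≈ 27 mm.

R ≈ 1.77 mm/hr; total ≈ 27 mm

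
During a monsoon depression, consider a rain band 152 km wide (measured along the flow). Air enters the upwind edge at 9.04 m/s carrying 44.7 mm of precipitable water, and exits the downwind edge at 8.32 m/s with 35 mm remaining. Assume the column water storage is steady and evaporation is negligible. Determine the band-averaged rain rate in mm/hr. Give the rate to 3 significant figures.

R ≈ 2.67 mm/hr

Column moisture flux per unit crosswind length is F = V × PW.
Inflow: F_in = 9.04 × 44.7 = 404.088 mm·m/s
Outflow: F_out = 8.32 × 35 = 291.2 mm·m/s
Steady-state rate R = (F_in − F_out)/L = (404.088 − 291.2) / 152000 m = 7.427e-04 mm/s.
R = 7.427e-04 × 3600 = 2.67 mm/hr.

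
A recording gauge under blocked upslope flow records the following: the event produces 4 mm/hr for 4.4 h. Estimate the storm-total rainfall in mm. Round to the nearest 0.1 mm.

total ≈ 17.6 mm

Total = Σ Rᵢ Δtᵢ = 4 × 4.4
      = 17.6 = 17.6 mm.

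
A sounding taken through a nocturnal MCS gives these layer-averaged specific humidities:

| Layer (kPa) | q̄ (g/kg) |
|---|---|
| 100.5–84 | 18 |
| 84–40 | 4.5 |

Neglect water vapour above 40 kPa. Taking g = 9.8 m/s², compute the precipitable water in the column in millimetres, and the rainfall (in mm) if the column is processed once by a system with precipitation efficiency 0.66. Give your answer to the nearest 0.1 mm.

Precipitable water is the column-integrated vapour mass per unit area: PW = (1/g) Σ q̄ Δp, with q in kg/kg and Δp in Pa (1 kg/m² of water = 1 mm).
Layer 100.5–84 kPa: Δp = 165 hPa = 16500 Pa, q̄ = 0.018 kg/kg → 0.018 × 16500 / 9.8 = 30.31 mm
Layer 84–40 kPa: Δp = 440 hPa = 44000 Pa, q̄ = 0.0045 kg/kg → 0.0045 × 44000 / 9.8 = 20.20 mm
PW = 30.31 + 20.20 = 50.51 ≈ 50.5 mm.
Rainfall = ε × PW = 0.66 × 50.5 = 33.3 mm.

PW ≈ 50.5 mm; rainfall ≈ 33.3 mm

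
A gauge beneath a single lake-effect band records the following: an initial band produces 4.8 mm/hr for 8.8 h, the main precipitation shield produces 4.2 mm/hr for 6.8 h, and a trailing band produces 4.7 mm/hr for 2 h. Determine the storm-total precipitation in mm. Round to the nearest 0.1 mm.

Total = Σ Rᵢ Δtᵢ = 4.8 × 8.8 + 4.2 × 6.8 + 4.7 × 2
      = 42.24 + 28.56 + 9.4 = 80.2 mm.

total ≈ 80.2 mm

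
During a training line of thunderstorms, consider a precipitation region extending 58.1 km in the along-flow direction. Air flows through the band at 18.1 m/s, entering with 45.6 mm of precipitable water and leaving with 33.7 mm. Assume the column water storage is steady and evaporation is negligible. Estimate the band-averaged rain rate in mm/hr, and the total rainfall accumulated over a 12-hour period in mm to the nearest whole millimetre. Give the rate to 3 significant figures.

R ≈ 13.3 mm/hr; total ≈ 160 mm

Column moisture flux per unit crosswind length is F = V × PW.
Inflow: F_in = 18.1 × 45.6 = 825.36 mm·m/s
Outflow: F_out = 18.1 × 33.7 = 609.97 mm·m/s
Steady-state rate R = (F_in − F_out)/L = (825.36 − 609.97) / 58100 m = 3.707e-03 mm/s.
R = 3.707e-03 × 3600 = 13.3 mm/hr.
Over 12 h: total = 13.3 × 12 = 159.6 ≈ 160 mm.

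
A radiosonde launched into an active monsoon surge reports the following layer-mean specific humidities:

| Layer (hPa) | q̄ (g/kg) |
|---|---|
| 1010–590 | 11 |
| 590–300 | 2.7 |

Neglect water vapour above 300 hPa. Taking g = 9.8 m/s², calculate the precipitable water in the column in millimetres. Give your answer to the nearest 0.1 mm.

PW ≈ 55.1 mm

Precipitable water is the column-integrated vapour mass per unit area: PW = (1/g) Σ q̄ Δp, with q in kg/kg and Δp in Pa (1 kg/m² of water = 1 mm).
Layer 1010–590 hPa: Δp = 420 hPa = 42000 Pa, q̄ = 0.011 kg/kg → 0.011 × 42000 / 9.8 = 47.14 mm
Layer 590–300 hPa: Δp = 290 hPa = 29000 Pa, q̄ = 0.0027 kg/kg → 0.0027 × 29000 / 9.8 = 7.99 mm
PW = 47.14 + 7.99 = 55.13 ≈ 55.1 mm.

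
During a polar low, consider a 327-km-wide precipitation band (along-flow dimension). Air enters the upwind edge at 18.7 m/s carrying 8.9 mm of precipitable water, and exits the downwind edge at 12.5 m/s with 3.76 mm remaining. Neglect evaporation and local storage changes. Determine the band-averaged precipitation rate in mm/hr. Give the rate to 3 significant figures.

R ≈ 1.31 mm/hr

Column moisture flux per unit crosswind length is F = V × PW.
Inflow: F_in = 18.7 × 8.9 = 166.43 mm·m/s
Outflow: F_out = 12.5 × 3.76 = 47 mm·m/s
Steady-state rate R = (F_in − F_out)/L = (166.43 − 47) / 327000 m = 3.652e-04 mm/s.
R = 3.652e-04 × 3600 = 1.31 mm/hr.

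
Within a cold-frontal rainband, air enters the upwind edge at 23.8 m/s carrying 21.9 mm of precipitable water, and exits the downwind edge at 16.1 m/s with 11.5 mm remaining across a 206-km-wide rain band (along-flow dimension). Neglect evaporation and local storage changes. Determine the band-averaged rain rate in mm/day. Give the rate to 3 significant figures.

R ≈ 141 mm/day

Column moisture flux per unit crosswind length is F = V × PW.
Inflow: F_in = 23.8 × 21.9 = 521.22 mm·m/s
Outflow: F_out = 16.1 × 11.5 = 185.15 mm·m/s
Steady-state rate R = (F_in − F_out)/L = (521.22 − 185.15) / 206000 m = 1.631e-03 mm/s.
R = 1.631e-03 × 3600 × 24 = 141 mm/day.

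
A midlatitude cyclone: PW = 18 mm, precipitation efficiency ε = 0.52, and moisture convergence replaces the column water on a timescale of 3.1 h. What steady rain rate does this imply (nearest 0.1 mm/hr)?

R ≈ 3.0 mm/hr

Each overturning extracts ε × PW = 0.52 × 18 = 9.36 mm.
Rate = ε·PW / τ = 9.36 / 3.1 h = 3.0 mm/hr.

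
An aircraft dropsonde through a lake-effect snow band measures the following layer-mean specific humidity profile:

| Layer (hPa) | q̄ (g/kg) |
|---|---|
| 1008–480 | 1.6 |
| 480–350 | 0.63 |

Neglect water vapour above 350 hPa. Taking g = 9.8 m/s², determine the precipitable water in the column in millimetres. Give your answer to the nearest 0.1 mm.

Precipitable water is the column-integrated vapour mass per unit area: PW = (1/g) Σ q̄ Δp, with q in kg/kg and Δp in Pa (1 kg/m² of water = 1 mm).
Layer 1008–480 hPa: Δp = 528 hPa = 52800 Pa, q̄ = 0.0016 kg/kg → 0.0016 × 52800 / 9.8 = 8.62 mm
Layer 480–350 hPa: Δp = 130 hPa = 13000 Pa, q̄ = 0.00063 kg/kg → 0.00063 × 13000 / 9.8 = 0.84 mm
PW = 8.62 + 0.84 = 9.46 ≈ 9.5 mm.

PW ≈ 9.5 mm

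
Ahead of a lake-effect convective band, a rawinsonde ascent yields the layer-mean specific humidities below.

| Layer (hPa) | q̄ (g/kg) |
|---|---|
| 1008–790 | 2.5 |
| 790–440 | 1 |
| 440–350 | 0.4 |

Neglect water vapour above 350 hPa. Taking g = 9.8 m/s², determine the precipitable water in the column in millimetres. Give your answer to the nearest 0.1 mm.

Precipitable water is the column-integrated vapour mass per unit area: PW = (1/g) Σ q̄ Δp, with q in kg/kg and Δp in Pa (1 kg/m² of water = 1 mm).
Layer 1008–790 hPa: Δp = 218 hPa = 21800 Pa, q̄ = 0.0025 kg/kg → 0.0025 × 21800 / 9.8 = 5.56 mm
Layer 790–440 hPa: Δp = 350 hPa = 35000 Pa, q̄ = 0.001 kg/kg → 0.001 × 35000 / 9.8 = 3.57 mm
Layer 440–350 hPa: Δp = 90 hPa = 9000 Pa, q̄ = 0.0004 kg/kg → 0.0004 × 9000 / 9.8 = 0.37 mm
PW = 5.56 + 3.57 + 0.37 = 9.50 ≈ 9.5 mm.

PW ≈ 9.5 mm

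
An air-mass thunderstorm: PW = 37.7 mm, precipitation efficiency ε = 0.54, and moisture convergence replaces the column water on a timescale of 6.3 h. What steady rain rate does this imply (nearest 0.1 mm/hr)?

Each overturning extracts ε × PW = 0.54 × 37.7 = 20.358 mm.
Rate = ε·PW / τ = 20.358 / 6.3 h = 3.2 mm/hr.

R ≈ 3.2 mm/hr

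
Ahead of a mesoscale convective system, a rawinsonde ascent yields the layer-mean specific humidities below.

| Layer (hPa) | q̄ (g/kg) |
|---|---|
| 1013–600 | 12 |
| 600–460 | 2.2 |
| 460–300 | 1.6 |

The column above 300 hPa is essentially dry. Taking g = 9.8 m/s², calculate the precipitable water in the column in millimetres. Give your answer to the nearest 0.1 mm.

Precipitable water is the column-integrated vapour mass per unit area: PW = (1/g) Σ q̄ Δp, with q in kg/kg and Δp in Pa (1 kg/m² of water = 1 mm).
Layer 1013–600 hPa: Δp = 413 hPa = 41300 Pa, q̄ = 0.012 kg/kg → 0.012 × 41300 / 9.8 = 50.57 mm
Layer 600–460 hPa: Δp = 140 hPa = 14000 Pa, q̄ = 0.0022 kg/kg → 0.0022 × 14000 / 9.8 = 3.14 mm
Layer 460–300 hPa: Δp = 160 hPa = 16000 Pa, q̄ = 0.0016 kg/kg → 0.0016 × 16000 / 9.8 = 2.61 mm
PW = 50.57 + 3.14 + 2.61 = 56.32 ≈ 56.3 mm.

PW ≈ 56.3 mm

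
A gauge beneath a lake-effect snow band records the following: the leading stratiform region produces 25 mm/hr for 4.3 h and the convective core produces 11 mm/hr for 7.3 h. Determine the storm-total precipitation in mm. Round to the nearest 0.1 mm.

Total = Σ Rᵢ Δtᵢ = 25 × 4.3 + 11 × 7.3
      = 107.5 + 80.3 = 187.8 mm.

total ≈ 187.8 mm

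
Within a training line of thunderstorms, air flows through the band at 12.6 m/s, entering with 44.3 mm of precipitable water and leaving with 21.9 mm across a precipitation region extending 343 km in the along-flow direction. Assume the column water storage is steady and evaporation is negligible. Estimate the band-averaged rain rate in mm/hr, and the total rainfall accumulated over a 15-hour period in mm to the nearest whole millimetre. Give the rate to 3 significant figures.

Column moisture flux per unit crosswind length is F = V × PW.
Inflow: F_in = 12.6 × 44.3 = 558.18 mm·m/s
Outflow: F_out = 12.6 × 21.9 = 275.94 mm·m/s
Steady-state rate R = (F_in − F_out)/L = (558.18 − 275.94) / 343000 m = 8.229e-04 mm/s.
R = 8.229e-04 × 3600 = 2.96 mm/hr.
Over 15 h: total = 2.96 × 15 = 44.4 ≈ 44 mm.

R ≈ 2.96 mm/hr; total ≈ 44 mm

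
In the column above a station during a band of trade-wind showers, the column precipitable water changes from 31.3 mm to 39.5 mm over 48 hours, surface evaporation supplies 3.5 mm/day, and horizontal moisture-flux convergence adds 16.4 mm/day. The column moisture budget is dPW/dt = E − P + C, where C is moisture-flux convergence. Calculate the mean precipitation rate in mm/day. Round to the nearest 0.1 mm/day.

P ≈ 15.8 mm/day

dPW/dt = (39.5 − 31.3) mm / (48/24 day) = +4.100 mm/day.
P = E + C − dPW/dt = 3.5 + (16.4) − (+4.100) = 15.8 mm/day.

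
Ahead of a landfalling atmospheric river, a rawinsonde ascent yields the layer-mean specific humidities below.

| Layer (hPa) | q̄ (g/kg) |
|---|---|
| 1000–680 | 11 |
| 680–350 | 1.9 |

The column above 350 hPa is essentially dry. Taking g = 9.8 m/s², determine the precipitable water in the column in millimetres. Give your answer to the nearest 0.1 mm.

Precipitable water is the column-integrated vapour mass per unit area: PW = (1/g) Σ q̄ Δp, with q in kg/kg and Δp in Pa (1 kg/m² of water = 1 mm).
Layer 1000–680 hPa: Δp = 320 hPa = 32000 Pa, q̄ = 0.011 kg/kg → 0.011 × 32000 / 9.8 = 35.92 mm
Layer 680–350 hPa: Δp = 330 hPa = 33000 Pa, q̄ = 0.0019 kg/kg → 0.0019 × 33000 / 9.8 = 6.40 mm
PW = 35.92 + 6.40 = 42.32 ≈ 42.3 mm.

PW ≈ 42.3 mm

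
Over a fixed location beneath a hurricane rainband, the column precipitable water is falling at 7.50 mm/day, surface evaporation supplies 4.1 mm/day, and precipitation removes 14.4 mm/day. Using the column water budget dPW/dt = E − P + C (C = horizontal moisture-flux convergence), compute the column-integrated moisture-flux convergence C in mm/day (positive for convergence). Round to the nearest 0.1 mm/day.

C ≈ 2.8 mm/day

dPW/dt = -7.50 mm/day.
C = dPW/dt − E + P = (-7.50) − 4.1 + 14.4 = 2.8 mm/day.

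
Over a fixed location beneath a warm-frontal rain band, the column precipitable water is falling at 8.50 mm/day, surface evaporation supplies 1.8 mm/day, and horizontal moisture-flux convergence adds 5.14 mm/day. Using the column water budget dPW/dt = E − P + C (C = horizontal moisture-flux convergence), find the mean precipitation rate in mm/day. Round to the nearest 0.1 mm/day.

dPW/dt = -8.50 mm/day.
P = E + C − dPW/dt = 1.8 + (5.14) − (-8.50) = 15.4 mm/day.

P ≈ 15.4 mm/day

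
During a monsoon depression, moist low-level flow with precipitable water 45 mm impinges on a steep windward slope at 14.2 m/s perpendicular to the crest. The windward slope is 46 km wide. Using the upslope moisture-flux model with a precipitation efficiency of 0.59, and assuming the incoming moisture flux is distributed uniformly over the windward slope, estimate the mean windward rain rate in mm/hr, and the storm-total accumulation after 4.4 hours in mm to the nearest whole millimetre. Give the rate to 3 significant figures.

R ≈ 29.5 mm/hr; total ≈ 130 mm

Incoming column moisture flux per unit ridge length: F = V × PW = 14.2 × 45 = 639 mm·m/s.
Spread over the 46 km slope with efficiency ε = 0.59: R = ε·F/W = 0.59 × 639 / 46000 m = 8.196e-03 mm/s.
R = 8.196e-03 × 3600 = 29.5 mm/hr.
Over 4.4 h: total = 29.5 × 4.4 = 129.8 ≈ 130 mm.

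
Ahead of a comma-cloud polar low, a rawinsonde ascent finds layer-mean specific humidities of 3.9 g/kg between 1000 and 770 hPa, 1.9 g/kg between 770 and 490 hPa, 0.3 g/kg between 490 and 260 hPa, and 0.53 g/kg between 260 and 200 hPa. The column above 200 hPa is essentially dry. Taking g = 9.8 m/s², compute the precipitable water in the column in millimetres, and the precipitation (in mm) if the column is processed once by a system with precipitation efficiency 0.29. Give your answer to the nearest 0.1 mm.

Precipitable water is the column-integrated vapour mass per unit area: PW = (1/g) Σ q̄ Δp, with q in kg/kg and Δp in Pa (1 kg/m² of water = 1 mm).
Layer 1000–770 hPa: Δp = 230 hPa = 23000 Pa, q̄ = 0.0039 kg/kg → 0.0039 × 23000 / 9.8 = 9.15 mm
Layer 770–490 hPa: Δp = 280 hPa = 28000 Pa, q̄ = 0.0019 kg/kg → 0.0019 × 28000 / 9.8 = 5.43 mm
Layer 490–260 hPa: Δp = 230 hPa = 23000 Pa, q̄ = 0.0003 kg/kg → 0.0003 × 23000 / 9.8 = 0.70 mm
Layer 260–200 hPa: Δp = 60 hPa = 6000 Pa, q̄ = 0.00053 kg/kg → 0.00053 × 6000 / 9.8 = 0.32 mm
PW = 9.15 + 5.43 + 0.70 + 0.32 = 15.60 ≈ 15.6 mm.
Precipitation = ε × PW = 0.29 × 15.6 = 4.5 mm.

PW ≈ 15.6 mm; precipitation ≈ 4.5 mm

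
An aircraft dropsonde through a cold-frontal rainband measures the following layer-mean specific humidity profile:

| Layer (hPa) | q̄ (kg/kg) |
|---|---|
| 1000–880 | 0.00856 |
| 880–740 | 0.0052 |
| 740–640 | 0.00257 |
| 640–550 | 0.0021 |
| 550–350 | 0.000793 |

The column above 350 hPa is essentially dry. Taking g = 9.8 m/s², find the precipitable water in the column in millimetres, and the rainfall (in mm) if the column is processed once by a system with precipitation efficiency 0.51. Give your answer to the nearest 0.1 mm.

Precipitable water is the column-integrated vapour mass per unit area: PW = (1/g) Σ q̄ Δp, with q in kg/kg and Δp in Pa (1 kg/m² of water = 1 mm).
Layer 1000–880 hPa: Δp = 120 hPa = 12000 Pa, q̄ = 0.00856 kg/kg → 0.00856 × 12000 / 9.8 = 10.48 mm
Layer 880–740 hPa: Δp = 140 hPa = 14000 Pa, q̄ = 0.0052 kg/kg → 0.0052 × 14000 / 9.8 = 7.43 mm
Layer 740–640 hPa: Δp = 100 hPa = 10000 Pa, q̄ = 0.00257 kg/kg → 0.00257 × 10000 / 9.8 = 2.62 mm
Layer 640–550 hPa: Δp = 90 hPa = 9000 Pa, q̄ = 0.0021 kg/kg → 0.0021 × 9000 / 9.8 = 1.93 mm
Layer 550–350 hPa: Δp = 200 hPa = 20000 Pa, q̄ = 0.000793 kg/kg → 0.000793 × 20000 / 9.8 = 1.62 mm
PW = 10.48 + 7.43 + 2.62 + 1.93 + 1.62 = 24.08 ≈ 24.1 mm.
Rainfall = ε × PW = 0.51 × 24.1 = 12.3 mm.

PW ≈ 24.1 mm; rainfall ≈ 12.3 mm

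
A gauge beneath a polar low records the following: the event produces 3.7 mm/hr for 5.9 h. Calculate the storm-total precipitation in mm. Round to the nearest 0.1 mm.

Total = Σ Rᵢ Δtᵢ = 3.7 × 5.9
      = 21.83 = 21.8 mm.

total ≈ 21.8 mm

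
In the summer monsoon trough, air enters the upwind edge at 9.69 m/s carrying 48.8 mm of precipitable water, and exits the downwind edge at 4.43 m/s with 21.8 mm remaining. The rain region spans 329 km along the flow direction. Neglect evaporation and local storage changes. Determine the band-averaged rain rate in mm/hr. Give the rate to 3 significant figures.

Column moisture flux per unit crosswind length is F = V × PW.
Inflow: F_in = 9.69 × 48.8 = 472.872 mm·m/s
Outflow: F_out = 4.43 × 21.8 = 96.574 mm·m/s
Steady-state rate R = (F_in − F_out)/L = (472.872 − 96.574) / 329000 m = 1.144e-03 mm/s.
R = 1.144e-03 × 3600 = 4.12 mm/hr.

R ≈ 4.12 mm/hr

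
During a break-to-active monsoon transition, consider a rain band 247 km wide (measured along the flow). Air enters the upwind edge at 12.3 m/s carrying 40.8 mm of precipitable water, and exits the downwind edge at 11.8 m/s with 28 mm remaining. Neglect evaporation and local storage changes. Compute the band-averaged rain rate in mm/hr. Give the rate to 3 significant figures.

Column moisture flux per unit crosswind length is F = V × PW.
Inflow: F_in = 12.3 × 40.8 = 501.84 mm·m/s
Outflow: F_out = 11.8 × 28 = 330.4 mm·m/s
Steady-state rate R = (F_in − F_out)/L = (501.84 − 330.4) / 247000 m = 6.941e-04 mm/s.
R = 6.941e-04 × 3600 = 2.50 mm/hr.

R ≈ 2.50 mm/hr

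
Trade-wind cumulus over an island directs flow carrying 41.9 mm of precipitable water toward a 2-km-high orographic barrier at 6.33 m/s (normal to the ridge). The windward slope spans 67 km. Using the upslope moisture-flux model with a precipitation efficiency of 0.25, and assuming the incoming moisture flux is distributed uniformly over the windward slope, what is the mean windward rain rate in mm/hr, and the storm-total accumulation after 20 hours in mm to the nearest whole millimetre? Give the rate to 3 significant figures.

Incoming column moisture flux per unit ridge length: F = V × PW = 6.33 × 41.9 = 265.227 mm·m/s.
Spread over the 67 km slope with efficiency ε = 0.25: R = ε·F/W = 0.25 × 265.227 / 67000 m = 9.897e-04 mm/s.
R = 9.897e-04 × 3600 = 3.56 mm/hr.
Over 20 h: total = 3.56 × 20 = 71.2 ≈ 71 mm.

R ≈ 3.56 mm/hr; total ≈ 71 mm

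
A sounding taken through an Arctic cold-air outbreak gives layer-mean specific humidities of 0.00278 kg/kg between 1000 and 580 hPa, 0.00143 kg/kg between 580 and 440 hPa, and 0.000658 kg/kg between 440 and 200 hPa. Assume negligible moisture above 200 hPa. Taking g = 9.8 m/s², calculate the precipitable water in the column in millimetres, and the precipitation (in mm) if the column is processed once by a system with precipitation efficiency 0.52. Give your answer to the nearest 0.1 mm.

PW ≈ 15.6 mm; precipitation ≈ 8.1 mm

Precipitable water is the column-integrated vapour mass per unit area: PW = (1/g) Σ q̄ Δp, with q in kg/kg and Δp in Pa (1 kg/m² of water = 1 mm).
Layer 1000–580 hPa: Δp = 420 hPa = 42000 Pa, q̄ = 0.00278 kg/kg → 0.00278 × 42000 / 9.8 = 11.91 mm
Layer 580–440 hPa: Δp = 140 hPa = 14000 Pa, q̄ = 0.00143 kg/kg → 0.00143 × 14000 / 9.8 = 2.04 mm
Layer 440–200 hPa: Δp = 240 hPa = 24000 Pa, q̄ = 0.000658 kg/kg → 0.000658 × 24000 / 9.8 = 1.61 mm
PW = 11.91 + 2.04 + 1.61 = 15.56 ≈ 15.6 mm.
Precipitation = ε × PW = 0.52 × 15.6 = 8.1 mm.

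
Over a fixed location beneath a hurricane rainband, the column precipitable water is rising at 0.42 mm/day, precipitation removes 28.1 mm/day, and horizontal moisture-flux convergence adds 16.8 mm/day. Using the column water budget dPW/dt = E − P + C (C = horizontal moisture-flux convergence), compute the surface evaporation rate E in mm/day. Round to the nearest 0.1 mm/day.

dPW/dt = +0.42 mm/day.
E = dPW/dt + P − C = (+0.42) + 28.1 − (16.8) = 11.7 mm/day.

E ≈ 11.7 mm/day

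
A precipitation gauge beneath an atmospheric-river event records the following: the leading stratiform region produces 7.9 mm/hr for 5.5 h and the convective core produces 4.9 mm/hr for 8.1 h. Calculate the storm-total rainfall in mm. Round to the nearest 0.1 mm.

Total = Σ Rᵢ Δtᵢ = 7.9 × 5.5 + 4.9 × 8.1
      = 43.45 + 39.69 = 83.1 mm.

total ≈ 83.1 mm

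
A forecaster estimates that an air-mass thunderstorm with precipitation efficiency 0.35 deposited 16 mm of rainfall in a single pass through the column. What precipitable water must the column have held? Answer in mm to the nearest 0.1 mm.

PW ≈ 45.7 mm

PW = rainfall / ε = 16 / 0.35 = 45.7 mm.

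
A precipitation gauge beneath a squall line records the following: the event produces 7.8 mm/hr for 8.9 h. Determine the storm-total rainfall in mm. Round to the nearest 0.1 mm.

total ≈ 69.4 mm

Total = Σ Rᵢ Δtᵢ = 7.8 × 8.9
      = 69.42 = 69.4 mm.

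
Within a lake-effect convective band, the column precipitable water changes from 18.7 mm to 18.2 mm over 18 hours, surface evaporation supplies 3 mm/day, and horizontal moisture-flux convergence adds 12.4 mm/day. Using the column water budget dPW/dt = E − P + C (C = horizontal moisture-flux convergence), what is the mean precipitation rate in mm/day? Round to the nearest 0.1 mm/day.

P ≈ 16.1 mm/day

dPW/dt = (18.2 − 18.7) mm / (18/24 day) = -0.667 mm/day.
P = E + C − dPW/dt = 3 + (12.4) − (-0.667) = 16.1 mm/day.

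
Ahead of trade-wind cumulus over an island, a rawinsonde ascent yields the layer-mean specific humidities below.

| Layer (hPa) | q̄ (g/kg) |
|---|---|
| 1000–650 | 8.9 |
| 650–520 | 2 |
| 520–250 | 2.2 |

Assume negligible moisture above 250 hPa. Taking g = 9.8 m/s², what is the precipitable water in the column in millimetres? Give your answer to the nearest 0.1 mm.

PW ≈ 40.5 mm

Precipitable water is the column-integrated vapour mass per unit area: PW = (1/g) Σ q̄ Δp, with q in kg/kg and Δp in Pa (1 kg/m² of water = 1 mm).
Layer 1000–650 hPa: Δp = 350 hPa = 35000 Pa, q̄ = 0.0089 kg/kg → 0.0089 × 35000 / 9.8 = 31.79 mm
Layer 650–520 hPa: Δp = 130 hPa = 13000 Pa, q̄ = 0.002 kg/kg → 0.002 × 13000 / 9.8 = 2.65 mm
Layer 520–250 hPa: Δp = 270 hPa = 27000 Pa, q̄ = 0.0022 kg/kg → 0.0022 × 27000 / 9.8 = 6.06 mm
PW = 31.79 + 2.65 + 6.06 = 40.50 ≈ 40.5 mm.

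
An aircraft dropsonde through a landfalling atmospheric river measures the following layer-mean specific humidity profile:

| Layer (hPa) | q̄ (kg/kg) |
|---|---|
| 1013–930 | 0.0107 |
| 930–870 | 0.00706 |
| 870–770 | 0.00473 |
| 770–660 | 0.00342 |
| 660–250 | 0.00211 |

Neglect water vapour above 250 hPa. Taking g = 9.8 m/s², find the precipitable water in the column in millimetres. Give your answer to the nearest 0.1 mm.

PW ≈ 30.9 mm

Precipitable water is the column-integrated vapour mass per unit area: PW = (1/g) Σ q̄ Δp, with q in kg/kg and Δp in Pa (1 kg/m² of water = 1 mm).
Layer 1013–930 hPa: Δp = 83 hPa = 8300 Pa, q̄ = 0.0107 kg/kg → 0.0107 × 8300 / 9.8 = 9.06 mm
Layer 930–870 hPa: Δp = 60 hPa = 6000 Pa, q̄ = 0.00706 kg/kg → 0.00706 × 6000 / 9.8 = 4.32 mm
Layer 870–770 hPa: Δp = 100 hPa = 10000 Pa, q̄ = 0.00473 kg/kg → 0.00473 × 10000 / 9.8 = 4.83 mm
Layer 770–660 hPa: Δp = 110 hPa = 11000 Pa, q̄ = 0.00342 kg/kg → 0.00342 × 11000 / 9.8 = 3.84 mm
Layer 660–250 hPa: Δp = 410 hPa = 41000 Pa, q̄ = 0.00211 kg/kg → 0.00211 × 41000 / 9.8 = 8.83 mm
PW = 9.06 + 4.32 + 4.83 + 3.84 + 8.83 = 30.88 ≈ 30.9 mm.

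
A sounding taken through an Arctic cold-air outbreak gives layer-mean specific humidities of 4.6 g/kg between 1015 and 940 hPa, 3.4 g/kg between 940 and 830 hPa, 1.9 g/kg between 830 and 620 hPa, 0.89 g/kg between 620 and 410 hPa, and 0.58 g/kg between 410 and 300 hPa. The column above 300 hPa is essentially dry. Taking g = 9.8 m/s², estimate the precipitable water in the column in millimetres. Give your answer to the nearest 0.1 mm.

Precipitable water is the column-integrated vapour mass per unit area: PW = (1/g) Σ q̄ Δp, with q in kg/kg and Δp in Pa (1 kg/m² of water = 1 mm).
Layer 1015–940 hPa: Δp = 75 hPa = 7500 Pa, q̄ = 0.0046 kg/kg → 0.0046 × 7500 / 9.8 = 3.52 mm
Layer 940–830 hPa: Δp = 110 hPa = 11000 Pa, q̄ = 0.0034 kg/kg → 0.0034 × 11000 / 9.8 = 3.82 mm
Layer 830–620 hPa: Δp = 210 hPa = 21000 Pa, q̄ = 0.0019 kg/kg → 0.0019 × 21000 / 9.8 = 4.07 mm
Layer 620–410 hPa: Δp = 210 hPa = 21000 Pa, q̄ = 0.00089 kg/kg → 0.00089 × 21000 / 9.8 = 1.91 mm
Layer 410–300 hPa: Δp = 110 hPa = 11000 Pa, q̄ = 0.00058 kg/kg → 0.00058 × 11000 / 9.8 = 0.65 mm
PW = 3.52 + 3.82 + 4.07 + 1.91 + 0.65 = 13.97 ≈ 14.0 mm.

PW ≈ 14.0 mm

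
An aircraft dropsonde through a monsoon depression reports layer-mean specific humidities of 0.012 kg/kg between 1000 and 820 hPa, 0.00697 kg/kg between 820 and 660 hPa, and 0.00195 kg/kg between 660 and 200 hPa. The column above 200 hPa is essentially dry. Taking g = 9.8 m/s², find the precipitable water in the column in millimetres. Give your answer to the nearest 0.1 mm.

Precipitable water is the column-integrated vapour mass per unit area: PW = (1/g) Σ q̄ Δp, with q in kg/kg and Δp in Pa (1 kg/m² of water = 1 mm).
Layer 1000–820 hPa: Δp = 180 hPa = 18000 Pa, q̄ = 0.012 kg/kg → 0.012 × 18000 / 9.8 = 22.04 mm
Layer 820–660 hPa: Δp = 160 hPa = 16000 Pa, q̄ = 0.00697 kg/kg → 0.00697 × 16000 / 9.8 = 11.38 mm
Layer 660–200 hPa: Δp = 460 hPa = 46000 Pa, q̄ = 0.00195 kg/kg → 0.00195 × 46000 / 9.8 = 9.15 mm
PW = 22.04 + 11.38 + 9.15 = 42.57 ≈ 42.6 mm.

PW ≈ 42.6 mm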